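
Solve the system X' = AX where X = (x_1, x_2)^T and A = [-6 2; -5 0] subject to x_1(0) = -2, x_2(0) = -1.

Coefficient matrix A = [[-6, 2], [-5, 0]].
Characteristic polynomial det(A - λI) = λ^2 + 6λ + 10 = 0.
Eigenvalues λ = -3 ± i (complex conjugate pair).
For λ=-3+i: an eigenvector is (1,1) - i(-1,-2) = (1 + i, 1 + 2i).
A real fundamental pair from Re and Im of e^((-3+i)t)v: X_1 = e^(-3t)(cos(t)·(1,1) + sin(t)·(-1,-2)), X_2 = e^(-3t)(sin(t)·(1,1) - cos(t)·(-1,-2)).
General solution: c_1X_1 + c_2X_2.
Applying x_1(0)=-2, x_2(0)=-1 gives c_1=-3, c_2=1.

x_1(t) = 4e^(-3t)sin(t) - 2e^(-3t)cos(t), x_2(t) = 7e^(-3t)sin(t) - e^(-3t)cos(t)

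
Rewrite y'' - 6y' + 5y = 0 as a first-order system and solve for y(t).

y(t) = K_1e^(t) + K_2e^(5t)

Let x_1 = y, x_2 = y'. Then x_1' = x_2 and x_2' = -5x_1 + 6x_2.
A = [[0,1],[-5,6]]; det(A-λI) = λ^2 - 6λ + 5.
Eigenvalues λ = 1, 5 with eigenvectors (1,1), (1,5).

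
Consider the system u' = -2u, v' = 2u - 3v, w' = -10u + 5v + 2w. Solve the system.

u(t) = C_3e^(-2t), v(t) = C_2e^(-3t) + 2C_3e^(-2t), w(t) = C_1e^(2t) - C_2e^(-3t)

Coefficient matrix A = [[-2, 0, 0], [2, -3, 0], [-10, 5, 2]].
det(A - λI) = 0 gives eigenvalues λ = 2, -3, -2.
For λ=2: eigenvector (0,0,1).
For λ=-3: eigenvector (0,1,-1).
For λ=-2: eigenvector (1,2,0).
General solution: C_1e^(2t)(0,0,1) + C_2e^(-3t)(0,1,-1) + C_3e^(-2t)(1,2,0).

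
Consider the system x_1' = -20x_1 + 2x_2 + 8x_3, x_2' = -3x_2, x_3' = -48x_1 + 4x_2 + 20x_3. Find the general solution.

x_1(t) = K_1e^(4t) + 2K_2e^(-3t) + K_3e^(-4t), x_2(t) = K_2e^(-3t), x_3(t) = 3K_1e^(4t) + 4K_2e^(-3t) + 2K_3e^(-4t)

Coefficient matrix A = [[-20, 2, 8], [0, -3, 0], [-48, 4, 20]].
det(A - λI) = 0 gives eigenvalues λ = 4, -3, -4.
For λ=4: eigenvector (1,0,3).
For λ=-3: eigenvector (2,1,4).
For λ=-4: eigenvector (1,0,2).
General solution: K_1e^(4t)(1,0,3) + K_2e^(-3t)(2,1,4) + K_3e^(-4t)(1,0,2).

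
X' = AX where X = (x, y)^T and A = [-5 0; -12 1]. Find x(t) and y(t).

x(t) = K_2e^(-5t), y(t) = K_1e^(t) + 2K_2e^(-5t)

Coefficient matrix A = [[-5, 0], [-12, 1]].
Characteristic polynomial det(A - λI) = λ^2 + 4λ - 5 = 0.
Eigenvalues λ = 1, -5.
For λ=1: (A-λI) row 1 is [-6, 0], so an eigenvector is (0, 1).
For λ=-5: (A-λI) row 2 is [-12, 6], so an eigenvector is (1, 2).
General solution: K_1e^(t)(0,1) + K_2e^(-5t)(1,2).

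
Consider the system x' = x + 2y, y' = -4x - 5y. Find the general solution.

Coefficient matrix A = [[1, 2], [-4, -5]].
Characteristic polynomial det(A - λI) = λ^2 + 4λ + 3 = 0.
Eigenvalues λ = -3, -1.
For λ=-3: (A-λI) row 1 is [4, 2], so an eigenvector is (-1, 2).
For λ=-1: (A-λI) row 1 is [2, 2], so an eigenvector is (1, -1).
General solution: C_1e^(-3t)(-1,2) + C_2e^(-t)(1,-1).

x(t) = -C_1e^(-3t) + C_2e^(-t), y(t) = 2C_1e^(-3t) - C_2e^(-t)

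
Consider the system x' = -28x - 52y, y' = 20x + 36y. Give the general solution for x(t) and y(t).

x(t) = 3K_1e^(4t)sin(4t) - 2K_1e^(4t)cos(4t) - 2K_2e^(4t)sin(4t) - 3K_2e^(4t)cos(4t), y(t) = -2K_1e^(4t)sin(4t) + K_1e^(4t)cos(4t) + K_2e^(4t)sin(4t) + 2K_2e^(4t)cos(4t)

Coefficient matrix A = [[-28, -52], [20, 36]].
Characteristic polynomial det(A - λI) = λ^2 - 8λ + 32 = 0.
Eigenvalues λ = 4 ± 4i (complex conjugate pair).
For λ=4+4i: an eigenvector is (-2,1) - i(3,-2) = (-2 - 3i, 1 + 2i).
A real fundamental pair from Re and Im of e^((4+4i)t)v: X_1 = e^(4t)(cos(4t)·(-2,1) + sin(4t)·(3,-2)), X_2 = e^(4t)(sin(4t)·(-2,1) - cos(4t)·(3,-2)).
General solution: K_1X_1 + K_2X_2.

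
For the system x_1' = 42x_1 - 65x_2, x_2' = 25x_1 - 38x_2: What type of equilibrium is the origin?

unstable spiral

A = [[42,-65],[25,-38]]; det(A-λI) = λ^2 - 4λ + 29.
λ = 2 ± 5i: positive real part.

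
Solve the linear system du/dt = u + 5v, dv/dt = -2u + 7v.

u(t) = -2c_1e^(4t)sin(t) - c_1e^(4t)cos(t) - c_2e^(4t)sin(t) + 2c_2e^(4t)cos(t), v(t) = -c_1e^(4t)sin(t) - c_1e^(4t)cos(t) - c_2e^(4t)sin(t) + c_2e^(4t)cos(t)

Coefficient matrix A = [[1, 5], [-2, 7]].
Characteristic polynomial det(A - λI) = λ^2 - 8λ + 17 = 0.
Eigenvalues λ = 4 ± i (complex conjugate pair).
For λ=4+i: an eigenvector is (-1,-1) - i(-2,-1) = (-1 + 2i, -1 + i).
A real fundamental pair from Re and Im of e^((4+i)t)v: X_1 = e^(4t)(cos(t)·(-1,-1) + sin(t)·(-2,-1)), X_2 = e^(4t)(sin(t)·(-1,-1) - cos(t)·(-2,-1)).
General solution: c_1X_1 + c_2X_2.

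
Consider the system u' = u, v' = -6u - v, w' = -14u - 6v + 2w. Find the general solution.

Coefficient matrix A = [[1, 0, 0], [-6, -1, 0], [-14, -6, 2]].
det(A - λI) = 0 gives eigenvalues λ = 1, 2, -1.
For λ=1: eigenvector (1,-3,-4).
For λ=2: eigenvector (0,0,1).
For λ=-1: eigenvector (0,1,2).
General solution: C_1e^(t)(1,-3,-4) + C_2e^(2t)(0,0,1) + C_3e^(-t)(0,1,2).

u(t) = C_1e^(t), v(t) = -3C_1e^(t) + C_3e^(-t), w(t) = -4C_1e^(t) + C_2e^(2t) + 2C_3e^(-t)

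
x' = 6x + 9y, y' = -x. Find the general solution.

Coefficient matrix A = [[6, 9], [-1, 0]].
Characteristic polynomial det(A - λI) = λ^2 - 6λ + 9 = 0.
Single eigenvalue λ = 3 with algebraic multiplicity 2.
Eigenvector v = (3,-1); generalized eigenvector w with (A-λI)w=v is (-2,1).
General solution: e^(3t)[c_1·v + c_2·(t·v + w)].

x(t) = 3c_1e^(3t) + 3c_2te^(3t) - 2c_2e^(3t), y(t) = -c_1e^(3t) - c_2te^(3t) + c_2e^(3t)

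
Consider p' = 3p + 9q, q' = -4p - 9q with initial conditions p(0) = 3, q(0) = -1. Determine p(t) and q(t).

Coefficient matrix A = [[3, 9], [-4, -9]].
Characteristic polynomial det(A - λI) = λ^2 + 6λ + 9 = 0.
Single eigenvalue λ = -3 with algebraic multiplicity 2.
Eigenvector v = (-3,2); generalized eigenvector w with (A-λI)w=v is (-2,1).
General solution: e^(-3t)[C_1·v + C_2·(t·v + w)].
Applying p(0)=3, q(0)=-1 gives C_1=1, C_2=-3.

p(t) = 9te^(-3t) + 3e^(-3t), q(t) = -6te^(-3t) - e^(-3t)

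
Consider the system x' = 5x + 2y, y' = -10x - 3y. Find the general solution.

x(t) = C_1e^(t)sin(2t) - C_2e^(t)cos(2t), y(t) = -2C_1e^(t)sin(2t) + C_1e^(t)cos(2t) + C_2e^(t)sin(2t) + 2C_2e^(t)cos(2t)

Coefficient matrix A = [[5, 2], [-10, -3]].
Characteristic polynomial det(A - λI) = λ^2 - 2λ + 5 = 0.
Eigenvalues λ = 1 ± 2i (complex conjugate pair).
For λ=1+2i: an eigenvector is (0,1) - i(1,-2) = (0 - i, 1 + 2i).
A real fundamental pair from Re and Im of e^((1+2i)t)v: X_1 = e^(t)(cos(2t)·(0,1) + sin(2t)·(1,-2)), X_2 = e^(t)(sin(2t)·(0,1) - cos(2t)·(1,-2)).
General solution: C_1X_1 + C_2X_2.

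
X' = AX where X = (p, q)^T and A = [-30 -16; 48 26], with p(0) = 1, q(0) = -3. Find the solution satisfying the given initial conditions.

p(t) = 3e^(2t) - 2e^(-6t), q(t) = -6e^(2t) + 3e^(-6t)

Coefficient matrix A = [[-30, -16], [48, 26]].
Characteristic polynomial det(A - λI) = λ^2 + 4λ - 12 = 0.
Eigenvalues λ = -6, 2.
For λ=-6: (A-λI) row 1 is [-24, -16], so an eigenvector is (2, -3).
For λ=2: (A-λI) row 1 is [-32, -16], so an eigenvector is (-1, 2).
General solution: c_1e^(-6t)(2,-3) + c_2e^(2t)(-1,2).
Applying p(0)=1, q(0)=-3 gives c_1=-1, c_2=-3.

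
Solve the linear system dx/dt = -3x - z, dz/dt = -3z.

Coefficient matrix A = [[-3, -1], [0, -3]].
Characteristic polynomial det(A - λI) = λ^2 + 6λ + 9 = 0.
Single eigenvalue λ = -3 with algebraic multiplicity 2.
Eigenvector v = (1,0); generalized eigenvector w with (A-λI)w=v is (3,-1).
General solution: e^(-3t)[C_1·v + C_2·(t·v + w)].

x(t) = C_1e^(-3t) + C_2te^(-3t) + 3C_2e^(-3t), z(t) = -C_2e^(-3t)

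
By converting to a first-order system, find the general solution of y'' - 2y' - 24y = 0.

y(t) = C_1e^(-4t) + C_2e^(6t)

Let x_1 = y, x_2 = y'. Then x_1' = x_2 and x_2' = 24x_1 + 2x_2.
A = [[0,1],[24,2]]; det(A-λI) = λ^2 - 2λ - 24.
Eigenvalues λ = -4, 6 with eigenvectors (1,-4), (1,6).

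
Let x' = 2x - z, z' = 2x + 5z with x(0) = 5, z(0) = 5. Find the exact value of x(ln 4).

A = [[2,-1],[2,5]]; eigenvalues λ = 4, 3.
Eigenvectors: (-1,2) for λ=4, (1,-1) for λ=3.
From the initial condition, c_1 = 10, c_2 = 15.
x(ln 4) = (10)(4^4)(-1) + (15)(4^3)(1) = -1600.

-1600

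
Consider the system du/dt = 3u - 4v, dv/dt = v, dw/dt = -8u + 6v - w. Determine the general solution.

Coefficient matrix A = [[3, -4, 0], [0, 1, 0], [-8, 6, -1]].
det(A - λI) = 0 gives eigenvalues λ = 3, 1, -1.
For λ=3: eigenvector (1,0,-2).
For λ=1: eigenvector (2,1,-5).
For λ=-1: eigenvector (0,0,1).
General solution: c_1e^(3t)(1,0,-2) + c_2e^(t)(2,1,-5) + c_3e^(-t)(0,0,1).

u(t) = c_1e^(3t) + 2c_2e^(t), v(t) = c_2e^(t), w(t) = -2c_1e^(3t) - 5c_2e^(t) + c_3e^(-t)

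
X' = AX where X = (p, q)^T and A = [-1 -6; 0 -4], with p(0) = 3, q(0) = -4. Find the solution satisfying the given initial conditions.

Coefficient matrix A = [[-1, -6], [0, -4]].
Characteristic polynomial det(A - λI) = λ^2 + 5λ + 4 = 0.
Eigenvalues λ = -4, -1.
For λ=-4: (A-λI) row 1 is [3, -6], so an eigenvector is (2, 1).
For λ=-1: (A-λI) row 1 is [0, -6], so an eigenvector is (-1, 0).
General solution: C_1e^(-4t)(2,1) + C_2e^(-t)(-1,0).
Applying p(0)=3, q(0)=-4 gives C_1=-4, C_2=-11.

p(t) = 11e^(-t) - 8e^(-4t), q(t) = -4e^(-4t)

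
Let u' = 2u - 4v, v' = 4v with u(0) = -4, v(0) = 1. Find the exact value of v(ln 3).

81

A = [[2,-4],[0,4]]; eigenvalues λ = 4, 2.
Eigenvectors: (2,-1) for λ=4, (-1,0) for λ=2.
From the initial condition, c_1 = -1, c_2 = 2.
v(ln 3) = (-1)(3^4)(-1) + (2)(3^2)(0) = 81.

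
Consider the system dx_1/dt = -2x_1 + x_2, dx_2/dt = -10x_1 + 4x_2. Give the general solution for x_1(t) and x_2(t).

Coefficient matrix A = [[-2, 1], [-10, 4]].
Characteristic polynomial det(A - λI) = λ^2 - 2λ + 2 = 0.
Eigenvalues λ = 1 ± i (complex conjugate pair).
For λ=1+i: an eigenvector is (-1,-3) - i(0,1) = (-1, -3 - i).
A real fundamental pair from Re and Im of e^((1+i)t)v: X_1 = e^(t)(cos(t)·(-1,-3) + sin(t)·(0,1)), X_2 = e^(t)(sin(t)·(-1,-3) - cos(t)·(0,1)).
General solution: K_1X_1 + K_2X_2.

x_1(t) = -K_1e^(t)cos(t) - K_2e^(t)sin(t), x_2(t) = K_1e^(t)sin(t) - 3K_1e^(t)cos(t) - 3K_2e^(t)sin(t) - K_2e^(t)cos(t)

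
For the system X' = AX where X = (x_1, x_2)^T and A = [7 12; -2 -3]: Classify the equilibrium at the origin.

unstable node

A = [[7,12],[-2,-3]]; det(A-λI) = λ^2 - 4λ + 3.
λ = 3, 1: both positive.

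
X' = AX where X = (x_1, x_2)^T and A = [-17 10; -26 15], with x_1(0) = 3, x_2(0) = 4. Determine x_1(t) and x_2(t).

Coefficient matrix A = [[-17, 10], [-26, 15]].
Characteristic polynomial det(A - λI) = λ^2 + 2λ + 5 = 0.
Eigenvalues λ = -1 ± 2i (complex conjugate pair).
For λ=-1+2i: an eigenvector is (1,2) - i(2,3) = (1 - 2i, 2 - 3i).
A real fundamental pair from Re and Im of e^((-1+2i)t)v: X_1 = e^(-t)(cos(2t)·(1,2) + sin(2t)·(2,3)), X_2 = e^(-t)(sin(2t)·(1,2) - cos(2t)·(2,3)).
General solution: c_1X_1 + c_2X_2.
Applying x_1(0)=3, x_2(0)=4 gives c_1=-1, c_2=-2.

x_1(t) = -4e^(-t)sin(2t) + 3e^(-t)cos(2t), x_2(t) = -7e^(-t)sin(2t) + 4e^(-t)cos(2t)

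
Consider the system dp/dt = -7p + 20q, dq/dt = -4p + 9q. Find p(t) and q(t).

p(t) = -2C_1e^(t)sin(4t) + C_1e^(t)cos(4t) + C_2e^(t)sin(4t) + 2C_2e^(t)cos(4t), q(t) = -C_1e^(t)sin(4t) + C_2e^(t)cos(4t)

Coefficient matrix A = [[-7, 20], [-4, 9]].
Characteristic polynomial det(A - λI) = λ^2 - 2λ + 17 = 0.
Eigenvalues λ = 1 ± 4i (complex conjugate pair).
For λ=1+4i: an eigenvector is (1,0) - i(-2,-1) = (1 + 2i, 0 + i).
A real fundamental pair from Re and Im of e^((1+4i)t)v: X_1 = e^(t)(cos(4t)·(1,0) + sin(4t)·(-2,-1)), X_2 = e^(t)(sin(4t)·(1,0) - cos(4t)·(-2,-1)).
General solution: C_1X_1 + C_2X_2.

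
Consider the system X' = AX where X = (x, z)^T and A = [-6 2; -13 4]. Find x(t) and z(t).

x(t) = -K_1e^(-t)sin(t) + K_1e^(-t)cos(t) + K_2e^(-t)sin(t) + K_2e^(-t)cos(t), z(t) = -3K_1e^(-t)sin(t) + 2K_1e^(-t)cos(t) + 2K_2e^(-t)sin(t) + 3K_2e^(-t)cos(t)

Coefficient matrix A = [[-6, 2], [-13, 4]].
Characteristic polynomial det(A - λI) = λ^2 + 2λ + 2 = 0.
Eigenvalues λ = -1 ± i (complex conjugate pair).
For λ=-1+i: an eigenvector is (1,2) - i(-1,-3) = (1 + i, 2 + 3i).
A real fundamental pair from Re and Im of e^((-1+i)t)v: X_1 = e^(-t)(cos(t)·(1,2) + sin(t)·(-1,-3)), X_2 = e^(-t)(sin(t)·(1,2) - cos(t)·(-1,-3)).
General solution: K_1X_1 + K_2X_2.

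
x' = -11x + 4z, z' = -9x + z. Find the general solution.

x(t) = -2K_1e^(-5t) - 2K_2te^(-5t) + K_2e^(-5t), z(t) = -3K_1e^(-5t) - 3K_2te^(-5t) + K_2e^(-5t)

Coefficient matrix A = [[-11, 4], [-9, 1]].
Characteristic polynomial det(A - λI) = λ^2 + 10λ + 25 = 0.
Single eigenvalue λ = -5 with algebraic multiplicity 2.
Eigenvector v = (-2,-3); generalized eigenvector w with (A-λI)w=v is (1,1).
General solution: e^(-5t)[K_1·v + K_2·(t·v + w)].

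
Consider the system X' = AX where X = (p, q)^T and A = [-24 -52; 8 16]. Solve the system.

Coefficient matrix A = [[-24, -52], [8, 16]].
Characteristic polynomial det(A - λI) = λ^2 + 8λ + 32 = 0.
Eigenvalues λ = -4 ± 4i (complex conjugate pair).
For λ=-4+4i: an eigenvector is (3,-1) - i(-2,1) = (3 + 2i, -1 - i).
A real fundamental pair from Re and Im of e^((-4+4i)t)v: X_1 = e^(-4t)(cos(4t)·(3,-1) + sin(4t)·(-2,1)), X_2 = e^(-4t)(sin(4t)·(3,-1) - cos(4t)·(-2,1)).
General solution: c_1X_1 + c_2X_2.

p(t) = -2c_1e^(-4t)sin(4t) + 3c_1e^(-4t)cos(4t) + 3c_2e^(-4t)sin(4t) + 2c_2e^(-4t)cos(4t), q(t) = c_1e^(-4t)sin(4t) - c_1e^(-4t)cos(4t) - c_2e^(-4t)sin(4t) - c_2e^(-4t)cos(4t)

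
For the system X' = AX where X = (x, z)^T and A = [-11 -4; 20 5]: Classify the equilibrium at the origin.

A = [[-11,-4],[20,5]]; det(A-λI) = λ^2 + 6λ + 25.
λ = -3 ± 4i: negative real part.

stable spiral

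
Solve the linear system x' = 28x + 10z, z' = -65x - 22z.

x(t) = -c_1e^(3t)sin(5t) + c_1e^(3t)cos(5t) + c_2e^(3t)sin(5t) + c_2e^(3t)cos(5t), z(t) = 2c_1e^(3t)sin(5t) - 3c_1e^(3t)cos(5t) - 3c_2e^(3t)sin(5t) - 2c_2e^(3t)cos(5t)

Coefficient matrix A = [[28, 10], [-65, -22]].
Characteristic polynomial det(A - λI) = λ^2 - 6λ + 34 = 0.
Eigenvalues λ = 3 ± 5i (complex conjugate pair).
For λ=3+5i: an eigenvector is (1,-3) - i(-1,2) = (1 + i, -3 - 2i).
A real fundamental pair from Re and Im of e^((3+5i)t)v: X_1 = e^(3t)(cos(5t)·(1,-3) + sin(5t)·(-1,2)), X_2 = e^(3t)(sin(5t)·(1,-3) - cos(5t)·(-1,2)).
General solution: c_1X_1 + c_2X_2.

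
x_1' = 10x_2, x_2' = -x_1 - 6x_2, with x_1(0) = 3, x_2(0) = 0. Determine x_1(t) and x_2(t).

Coefficient matrix A = [[0, 10], [-1, -6]].
Characteristic polynomial det(A - λI) = λ^2 + 6λ + 10 = 0.
Eigenvalues λ = -3 ± i (complex conjugate pair).
For λ=-3+i: an eigenvector is (1,0) - i(3,-1) = (1 - 3i, 0 + i).
A real fundamental pair from Re and Im of e^((-3+i)t)v: X_1 = e^(-3t)(cos(t)·(1,0) + sin(t)·(3,-1)), X_2 = e^(-3t)(sin(t)·(1,0) - cos(t)·(3,-1)).
General solution: C_1X_1 + C_2X_2.
Applying x_1(0)=3, x_2(0)=0 gives C_1=3, C_2=0.

x_1(t) = 9e^(-3t)sin(t) + 3e^(-3t)cos(t), x_2(t) = -3e^(-3t)sin(t)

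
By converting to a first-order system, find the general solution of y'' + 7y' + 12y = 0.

y(t) = K_1e^(-4t) + K_2e^(-3t)

Let x_1 = y, x_2 = y'. Then x_1' = x_2 and x_2' = -12x_1 - 7x_2.
A = [[0,1],[-12,-7]]; det(A-λI) = λ^2 + 7λ + 12.
Eigenvalues λ = -4, -3 with eigenvectors (1,-4), (1,-3).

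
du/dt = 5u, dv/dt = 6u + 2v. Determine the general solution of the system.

Coefficient matrix A = [[5, 0], [6, 2]].
Characteristic polynomial det(A - λI) = λ^2 - 7λ + 10 = 0.
Eigenvalues λ = 2, 5.
For λ=2: (A-λI) row 1 is [3, 0], so an eigenvector is (0, -1).
For λ=5: (A-λI) row 2 is [6, -3], so an eigenvector is (1, 2).
General solution: c_1e^(2t)(0,-1) + c_2e^(5t)(1,2).

u(t) = c_2e^(5t), v(t) = -c_1e^(2t) + 2c_2e^(5t)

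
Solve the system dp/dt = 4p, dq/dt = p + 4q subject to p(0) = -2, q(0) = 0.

p(t) = -2e^(4t), q(t) = -2te^(4t)

Coefficient matrix A = [[4, 0], [1, 4]].
Characteristic polynomial det(A - λI) = λ^2 - 8λ + 16 = 0.
Single eigenvalue λ = 4 with algebraic multiplicity 2.
Eigenvector v = (0,-1); generalized eigenvector w with (A-λI)w=v is (-1,-3).
General solution: e^(4t)[K_1·v + K_2·(t·v + w)].
Applying p(0)=-2, q(0)=0 gives K_1=-6, K_2=2.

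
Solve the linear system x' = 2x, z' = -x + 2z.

x(t) = -C_2e^(2t), z(t) = C_1e^(2t) + C_2te^(2t) + 2C_2e^(2t)

Coefficient matrix A = [[2, 0], [-1, 2]].
Characteristic polynomial det(A - λI) = λ^2 - 4λ + 4 = 0.
Single eigenvalue λ = 2 with algebraic multiplicity 2.
Eigenvector v = (0,1); generalized eigenvector w with (A-λI)w=v is (-1,2).
General solution: e^(2t)[C_1·v + C_2·(t·v + w)].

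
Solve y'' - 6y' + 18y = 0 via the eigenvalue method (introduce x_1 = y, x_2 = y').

y(t) = c_1e^(3t)cos(3t) + c_2e^(3t)sin(3t)

Let x_1 = y, x_2 = y'. Then x_1' = x_2 and x_2' = -18x_1 + 6x_2.
A = [[0,1],[-18,6]]; det(A-λI) = λ^2 - 6λ + 18.
Eigenvalues λ = 3 ± 3i.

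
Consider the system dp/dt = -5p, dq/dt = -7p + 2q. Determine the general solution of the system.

Coefficient matrix A = [[-5, 0], [-7, 2]].
Characteristic polynomial det(A - λI) = λ^2 + 3λ - 10 = 0.
Eigenvalues λ = -5, 2.
For λ=-5: (A-λI) row 2 is [-7, 7], so an eigenvector is (1, 1).
For λ=2: (A-λI) row 1 is [-7, 0], so an eigenvector is (0, -1).
General solution: K_1e^(-5t)(1,1) + K_2e^(2t)(0,-1).

p(t) = K_1e^(-5t), q(t) = K_1e^(-5t) - K_2e^(2t)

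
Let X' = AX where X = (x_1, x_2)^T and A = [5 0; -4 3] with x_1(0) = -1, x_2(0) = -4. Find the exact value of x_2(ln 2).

16

A = [[5,0],[-4,3]]; eigenvalues λ = 3, 5.
Eigenvectors: (0,1) for λ=3, (-1,2) for λ=5.
From the initial condition, c_1 = -6, c_2 = 1.
x_2(ln 2) = (-6)(2^3)(1) + (1)(2^5)(2) = 16.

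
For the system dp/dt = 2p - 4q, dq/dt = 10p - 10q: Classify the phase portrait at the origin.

stable spiral

A = [[2,-4],[10,-10]]; det(A-λI) = λ^2 + 8λ + 20.
λ = -4 ± 2i: negative real part.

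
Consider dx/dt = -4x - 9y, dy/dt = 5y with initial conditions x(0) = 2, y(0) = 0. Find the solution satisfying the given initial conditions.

Coefficient matrix A = [[-4, -9], [0, 5]].
Characteristic polynomial det(A - λI) = λ^2 - λ - 20 = 0.
Eigenvalues λ = 5, -4.
For λ=5: (A-λI) row 1 is [-9, -9], so an eigenvector is (1, -1).
For λ=-4: (A-λI) row 1 is [0, -9], so an eigenvector is (-1, 0).
General solution: c_1e^(5t)(1,-1) + c_2e^(-4t)(-1,0).
Applying x(0)=2, y(0)=0 gives c_1=0, c_2=-2.

x(t) = 2e^(-4t), y(t) = 0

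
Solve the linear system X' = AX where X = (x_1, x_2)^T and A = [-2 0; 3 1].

x_1(t) = C_1e^(-2t), x_2(t) = -C_1e^(-2t) - C_2e^(t)

Coefficient matrix A = [[-2, 0], [3, 1]].
Characteristic polynomial det(A - λI) = λ^2 + λ - 2 = 0.
Eigenvalues λ = -2, 1.
For λ=-2: (A-λI) row 2 is [3, 3], so an eigenvector is (1, -1).
For λ=1: (A-λI) row 1 is [-3, 0], so an eigenvector is (0, -1).
General solution: C_1e^(-2t)(1,-1) + C_2e^(t)(0,-1).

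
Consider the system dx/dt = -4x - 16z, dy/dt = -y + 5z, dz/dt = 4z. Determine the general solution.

x(t) = -2K_1e^(4t) + K_3e^(-4t), y(t) = K_1e^(4t) + K_2e^(-t), z(t) = K_1e^(4t)

Coefficient matrix A = [[-4, 0, -16], [0, -1, 5], [0, 0, 4]].
det(A - λI) = 0 gives eigenvalues λ = 4, -1, -4.
For λ=4: eigenvector (-2,1,1).
For λ=-1: eigenvector (0,1,0).
For λ=-4: eigenvector (1,0,0).
General solution: K_1e^(4t)(-2,1,1) + K_2e^(-t)(0,1,0) + K_3e^(-4t)(1,0,0).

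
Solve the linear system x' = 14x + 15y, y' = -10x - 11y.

x(t) = 3c_1e^(4t) - c_2e^(-t), y(t) = -2c_1e^(4t) + c_2e^(-t)

Coefficient matrix A = [[14, 15], [-10, -11]].
Characteristic polynomial det(A - λI) = λ^2 - 3λ - 4 = 0.
Eigenvalues λ = 4, -1.
For λ=4: (A-λI) row 1 is [10, 15], so an eigenvector is (3, -2).
For λ=-1: (A-λI) row 1 is [15, 15], so an eigenvector is (-1, 1).
General solution: c_1e^(4t)(3,-2) + c_2e^(-t)(-1,1).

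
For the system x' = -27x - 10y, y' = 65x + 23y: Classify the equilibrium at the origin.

A = [[-27,-10],[65,23]]; det(A-λI) = λ^2 + 4λ + 29.
λ = -2 ± 5i: negative real part.

stable spiral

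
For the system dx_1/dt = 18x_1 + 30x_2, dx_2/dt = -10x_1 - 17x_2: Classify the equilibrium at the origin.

A = [[18,30],[-10,-17]]; det(A-λI) = λ^2 - λ - 6.
λ = -2, 3: opposite signs.

saddle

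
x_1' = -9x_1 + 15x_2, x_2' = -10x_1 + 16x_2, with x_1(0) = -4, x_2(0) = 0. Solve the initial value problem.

Coefficient matrix A = [[-9, 15], [-10, 16]].
Characteristic polynomial det(A - λI) = λ^2 - 7λ + 6 = 0.
Eigenvalues λ = 1, 6.
For λ=1: (A-λI) row 1 is [-10, 15], so an eigenvector is (-3, -2).
For λ=6: (A-λI) row 1 is [-15, 15], so an eigenvector is (1, 1).
General solution: c_1e^(t)(-3,-2) + c_2e^(6t)(1,1).
Applying x_1(0)=-4, x_2(0)=0 gives c_1=4, c_2=8.

x_1(t) = 8e^(6t) - 12e^(t), x_2(t) = 8e^(6t) - 8e^(t)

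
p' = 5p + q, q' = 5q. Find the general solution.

Coefficient matrix A = [[5, 1], [0, 5]].
Characteristic polynomial det(A - λI) = λ^2 - 10λ + 25 = 0.
Single eigenvalue λ = 5 with algebraic multiplicity 2.
Eigenvector v = (-1,0); generalized eigenvector w with (A-λI)w=v is (-2,-1).
General solution: e^(5t)[c_1·v + c_2·(t·v + w)].

p(t) = -c_1e^(5t) - c_2te^(5t) - 2c_2e^(5t), q(t) = -c_2e^(5t)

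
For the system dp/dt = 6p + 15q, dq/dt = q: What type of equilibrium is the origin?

unstable node

A = [[6,15],[0,1]]; det(A-λI) = λ^2 - 7λ + 6.
λ = 1, 6: both positive.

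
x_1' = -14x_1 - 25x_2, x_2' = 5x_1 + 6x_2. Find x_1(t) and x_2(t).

Coefficient matrix A = [[-14, -25], [5, 6]].
Characteristic polynomial det(A - λI) = λ^2 + 8λ + 41 = 0.
Eigenvalues λ = -4 ± 5i (complex conjugate pair).
For λ=-4+5i: an eigenvector is (-2,1) - i(-1,0) = (-2 + i, 1).
A real fundamental pair from Re and Im of e^((-4+5i)t)v: X_1 = e^(-4t)(cos(5t)·(-2,1) + sin(5t)·(-1,0)), X_2 = e^(-4t)(sin(5t)·(-2,1) - cos(5t)·(-1,0)).
General solution: C_1X_1 + C_2X_2.

x_1(t) = -C_1e^(-4t)sin(5t) - 2C_1e^(-4t)cos(5t) - 2C_2e^(-4t)sin(5t) + C_2e^(-4t)cos(5t), x_2(t) = C_1e^(-4t)cos(5t) + C_2e^(-4t)sin(5t)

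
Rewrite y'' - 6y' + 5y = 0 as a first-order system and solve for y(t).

y(t) = K_1e^(5t) + K_2e^(t)

Let x_1 = y, x_2 = y'. Then x_1' = x_2 and x_2' = -5x_1 + 6x_2.
A = [[0,1],[-5,6]]; det(A-λI) = λ^2 - 6λ + 5.
Eigenvalues λ = 5, 1 with eigenvectors (1,5), (1,1).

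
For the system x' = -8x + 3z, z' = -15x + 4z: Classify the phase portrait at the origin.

A = [[-8,3],[-15,4]]; det(A-λI) = λ^2 + 4λ + 13.
λ = -2 ± 3i: negative real part.

stable spiral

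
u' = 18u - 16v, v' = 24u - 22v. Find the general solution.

u(t) = c_1e^(2t) + 2c_2e^(-6t), v(t) = c_1e^(2t) + 3c_2e^(-6t)

Coefficient matrix A = [[18, -16], [24, -22]].
Characteristic polynomial det(A - λI) = λ^2 + 4λ - 12 = 0.
Eigenvalues λ = 2, -6.
For λ=2: (A-λI) row 1 is [16, -16], so an eigenvector is (1, 1).
For λ=-6: (A-λI) row 1 is [24, -16], so an eigenvector is (2, 3).
General solution: c_1e^(2t)(1,1) + c_2e^(-6t)(2,3).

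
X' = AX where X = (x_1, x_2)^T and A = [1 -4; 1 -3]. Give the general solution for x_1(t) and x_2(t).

x_1(t) = 2c_1e^(-t) + 2c_2te^(-t) - 3c_2e^(-t), x_2(t) = c_1e^(-t) + c_2te^(-t) - 2c_2e^(-t)

Coefficient matrix A = [[1, -4], [1, -3]].
Characteristic polynomial det(A - λI) = λ^2 + 2λ + 1 = 0.
Single eigenvalue λ = -1 with algebraic multiplicity 2.
Eigenvector v = (2,1); generalized eigenvector w with (A-λI)w=v is (-3,-2).
General solution: e^(-t)[c_1·v + c_2·(t·v + w)].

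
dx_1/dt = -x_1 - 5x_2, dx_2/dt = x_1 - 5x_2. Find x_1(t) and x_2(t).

x_1(t) = -2K_1e^(-3t)sin(t) - K_1e^(-3t)cos(t) - K_2e^(-3t)sin(t) + 2K_2e^(-3t)cos(t), x_2(t) = -K_1e^(-3t)sin(t) + K_2e^(-3t)cos(t)

Coefficient matrix A = [[-1, -5], [1, -5]].
Characteristic polynomial det(A - λI) = λ^2 + 6λ + 10 = 0.
Eigenvalues λ = -3 ± i (complex conjugate pair).
For λ=-3+i: an eigenvector is (-1,0) - i(-2,-1) = (-1 + 2i, 0 + i).
A real fundamental pair from Re and Im of e^((-3+i)t)v: X_1 = e^(-3t)(cos(t)·(-1,0) + sin(t)·(-2,-1)), X_2 = e^(-3t)(sin(t)·(-1,0) - cos(t)·(-2,-1)).
General solution: K_1X_1 + K_2X_2.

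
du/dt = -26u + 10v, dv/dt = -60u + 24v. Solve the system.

Coefficient matrix A = [[-26, 10], [-60, 24]].
Characteristic polynomial det(A - λI) = λ^2 + 2λ - 24 = 0.
Eigenvalues λ = -6, 4.
For λ=-6: (A-λI) row 1 is [-20, 10], so an eigenvector is (-1, -2).
For λ=4: (A-λI) row 1 is [-30, 10], so an eigenvector is (1, 3).
General solution: K_1e^(-6t)(-1,-2) + K_2e^(4t)(1,3).

u(t) = -K_1e^(-6t) + K_2e^(4t), v(t) = -2K_1e^(-6t) + 3K_2e^(4t)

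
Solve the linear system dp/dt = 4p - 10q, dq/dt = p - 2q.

Coefficient matrix A = [[4, -10], [1, -2]].
Characteristic polynomial det(A - λI) = λ^2 - 2λ + 2 = 0.
Eigenvalues λ = 1 ± i (complex conjugate pair).
For λ=1+i: an eigenvector is (3,1) - i(-1,0) = (3 + i, 1).
A real fundamental pair from Re and Im of e^((1+i)t)v: X_1 = e^(t)(cos(t)·(3,1) + sin(t)·(-1,0)), X_2 = e^(t)(sin(t)·(3,1) - cos(t)·(-1,0)).
General solution: K_1X_1 + K_2X_2.

p(t) = -K_1e^(t)sin(t) + 3K_1e^(t)cos(t) + 3K_2e^(t)sin(t) + K_2e^(t)cos(t), q(t) = K_1e^(t)cos(t) + K_2e^(t)sin(t)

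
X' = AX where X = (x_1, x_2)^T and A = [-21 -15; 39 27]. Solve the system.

Coefficient matrix A = [[-21, -15], [39, 27]].
Characteristic polynomial det(A - λI) = λ^2 - 6λ + 18 = 0.
Eigenvalues λ = 3 ± 3i (complex conjugate pair).
For λ=3+3i: an eigenvector is (1,-2) - i(2,-3) = (1 - 2i, -2 + 3i).
A real fundamental pair from Re and Im of e^((3+3i)t)v: X_1 = e^(3t)(cos(3t)·(1,-2) + sin(3t)·(2,-3)), X_2 = e^(3t)(sin(3t)·(1,-2) - cos(3t)·(2,-3)).
General solution: C_1X_1 + C_2X_2.

x_1(t) = 2C_1e^(3t)sin(3t) + C_1e^(3t)cos(3t) + C_2e^(3t)sin(3t) - 2C_2e^(3t)cos(3t), x_2(t) = -3C_1e^(3t)sin(3t) - 2C_1e^(3t)cos(3t) - 2C_2e^(3t)sin(3t) + 3C_2e^(3t)cos(3t)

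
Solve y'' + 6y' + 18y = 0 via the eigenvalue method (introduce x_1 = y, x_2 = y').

Let x_1 = y, x_2 = y'. Then x_1' = x_2 and x_2' = -18x_1 - 6x_2.
A = [[0,1],[-18,-6]]; det(A-λI) = λ^2 + 6λ + 18.
Eigenvalues λ = -3 ± 3i.

y(t) = C_1e^(-3t)cos(3t) + C_2e^(-3t)sin(3t)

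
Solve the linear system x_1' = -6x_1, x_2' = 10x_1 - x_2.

x_1(t) = K_1e^(-6t), x_2(t) = -2K_1e^(-6t) - K_2e^(-t)

Coefficient matrix A = [[-6, 0], [10, -1]].
Characteristic polynomial det(A - λI) = λ^2 + 7λ + 6 = 0.
Eigenvalues λ = -6, -1.
For λ=-6: (A-λI) row 2 is [10, 5], so an eigenvector is (1, -2).
For λ=-1: (A-λI) row 1 is [-5, 0], so an eigenvector is (0, -1).
General solution: K_1e^(-6t)(1,-2) + K_2e^(-t)(0,-1).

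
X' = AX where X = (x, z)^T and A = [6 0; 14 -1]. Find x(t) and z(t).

Coefficient matrix A = [[6, 0], [14, -1]].
Characteristic polynomial det(A - λI) = λ^2 - 5λ - 6 = 0.
Eigenvalues λ = -1, 6.
For λ=-1: (A-λI) row 1 is [7, 0], so an eigenvector is (0, -1).
For λ=6: (A-λI) row 2 is [14, -7], so an eigenvector is (-1, -2).
General solution: c_1e^(-t)(0,-1) + c_2e^(6t)(-1,-2).

x(t) = -c_2e^(6t), z(t) = -c_1e^(-t) - 2c_2e^(6t)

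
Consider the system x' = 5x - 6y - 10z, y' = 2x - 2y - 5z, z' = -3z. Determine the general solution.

x(t) = 2c_1e^(2t) - 3c_2e^(t) + 2c_3e^(-3t), y(t) = c_1e^(2t) - 2c_2e^(t) + c_3e^(-3t), z(t) = c_3e^(-3t)

Coefficient matrix A = [[5, -6, -10], [2, -2, -5], [0, 0, -3]].
det(A - λI) = 0 gives eigenvalues λ = 2, 1, -3.
For λ=2: eigenvector (2,1,0).
For λ=1: eigenvector (-3,-2,0).
For λ=-3: eigenvector (2,1,1).
General solution: c_1e^(2t)(2,1,0) + c_2e^(t)(-3,-2,0) + c_3e^(-3t)(2,1,1).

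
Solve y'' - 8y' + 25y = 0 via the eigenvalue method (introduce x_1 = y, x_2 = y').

y(t) = K_1e^(4t)cos(3t) + K_2e^(4t)sin(3t)

Let x_1 = y, x_2 = y'. Then x_1' = x_2 and x_2' = -25x_1 + 8x_2.
A = [[0,1],[-25,8]]; det(A-λI) = λ^2 - 8λ + 25.
Eigenvalues λ = 4 ± 3i.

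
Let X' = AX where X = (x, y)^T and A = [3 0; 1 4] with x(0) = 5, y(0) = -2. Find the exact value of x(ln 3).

135

A = [[3,0],[1,4]]; eigenvalues λ = 3, 4.
Eigenvectors: (1,-1) for λ=3, (0,1) for λ=4.
From the initial condition, c_1 = 5, c_2 = 3.
x(ln 3) = (5)(3^3)(1) + (3)(3^4)(0) = 135.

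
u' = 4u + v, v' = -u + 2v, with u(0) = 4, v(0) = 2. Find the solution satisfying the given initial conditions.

u(t) = 6te^(3t) + 4e^(3t), v(t) = -6te^(3t) + 2e^(3t)

Coefficient matrix A = [[4, 1], [-1, 2]].
Characteristic polynomial det(A - λI) = λ^2 - 6λ + 9 = 0.
Single eigenvalue λ = 3 with algebraic multiplicity 2.
Eigenvector v = (1,-1); generalized eigenvector w with (A-λI)w=v is (1,0).
General solution: e^(3t)[K_1·v + K_2·(t·v + w)].
Applying u(0)=4, v(0)=2 gives K_1=-2, K_2=6.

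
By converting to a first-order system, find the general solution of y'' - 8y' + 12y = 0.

Let x_1 = y, x_2 = y'. Then x_1' = x_2 and x_2' = -12x_1 + 8x_2.
A = [[0,1],[-12,8]]; det(A-λI) = λ^2 - 8λ + 12.
Eigenvalues λ = 6, 2 with eigenvectors (1,6), (1,2).

y(t) = K_1e^(6t) + K_2e^(2t)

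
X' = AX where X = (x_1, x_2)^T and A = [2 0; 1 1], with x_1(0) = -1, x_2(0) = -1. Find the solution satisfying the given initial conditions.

x_1(t) = -e^(2t), x_2(t) = -e^(2t)

Coefficient matrix A = [[2, 0], [1, 1]].
Characteristic polynomial det(A - λI) = λ^2 - 3λ + 2 = 0.
Eigenvalues λ = 2, 1.
For λ=2: (A-λI) row 2 is [1, -1], so an eigenvector is (-1, -1).
For λ=1: (A-λI) row 1 is [1, 0], so an eigenvector is (0, 1).
General solution: C_1e^(2t)(-1,-1) + C_2e^(t)(0,1).
Applying x_1(0)=-1, x_2(0)=-1 gives C_1=1, C_2=0.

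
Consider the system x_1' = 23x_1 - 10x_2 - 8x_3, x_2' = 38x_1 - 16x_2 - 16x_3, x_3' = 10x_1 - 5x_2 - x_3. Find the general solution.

x_1(t) = -c_1e^(3t) + 2c_2e^(4t) + 2c_3e^(-t), x_2(t) = -2c_1e^(3t) + 3c_2e^(4t) + 4c_3e^(-t), x_3(t) = c_2e^(4t) + c_3e^(-t)

Coefficient matrix A = [[23, -10, -8], [38, -16, -16], [10, -5, -1]].
det(A - λI) = 0 gives eigenvalues λ = 3, 4, -1.
For λ=3: eigenvector (-1,-2,0).
For λ=4: eigenvector (2,3,1).
For λ=-1: eigenvector (2,4,1).
General solution: c_1e^(3t)(-1,-2,0) + c_2e^(4t)(2,3,1) + c_3e^(-t)(2,4,1).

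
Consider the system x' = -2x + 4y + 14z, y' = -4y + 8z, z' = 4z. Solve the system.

Coefficient matrix A = [[-2, 4, 14], [0, -4, 8], [0, 0, 4]].
det(A - λI) = 0 gives eigenvalues λ = -2, 4, -4.
For λ=-2: eigenvector (1,0,0).
For λ=4: eigenvector (3,1,1).
For λ=-4: eigenvector (-2,1,0).
General solution: c_1e^(-2t)(1,0,0) + c_2e^(4t)(3,1,1) + c_3e^(-4t)(-2,1,0).

x(t) = c_1e^(-2t) + 3c_2e^(4t) - 2c_3e^(-4t), y(t) = c_2e^(4t) + c_3e^(-4t), z(t) = c_2e^(4t)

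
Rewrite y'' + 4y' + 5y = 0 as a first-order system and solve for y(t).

Let x_1 = y, x_2 = y'. Then x_1' = x_2 and x_2' = -5x_1 - 4x_2.
A = [[0,1],[-5,-4]]; det(A-λI) = λ^2 + 4λ + 5.
Eigenvalues λ = -2 ± i.

y(t) = C_1e^(-2t)cos(t) + C_2e^(-2t)sin(t)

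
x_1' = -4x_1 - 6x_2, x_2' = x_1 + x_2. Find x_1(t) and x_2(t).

x_1(t) = -3K_1e^(-2t) + 2K_2e^(-t), x_2(t) = K_1e^(-2t) - K_2e^(-t)

Coefficient matrix A = [[-4, -6], [1, 1]].
Characteristic polynomial det(A - λI) = λ^2 + 3λ + 2 = 0.
Eigenvalues λ = -2, -1.
For λ=-2: (A-λI) row 1 is [-2, -6], so an eigenvector is (-3, 1).
For λ=-1: (A-λI) row 1 is [-3, -6], so an eigenvector is (2, -1).
General solution: K_1e^(-2t)(-3,1) + K_2e^(-t)(2,-1).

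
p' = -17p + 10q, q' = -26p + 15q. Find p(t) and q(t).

Coefficient matrix A = [[-17, 10], [-26, 15]].
Characteristic polynomial det(A - λI) = λ^2 + 2λ + 5 = 0.
Eigenvalues λ = -1 ± 2i (complex conjugate pair).
For λ=-1+2i: an eigenvector is (-2,-3) - i(1,2) = (-2 - i, -3 - 2i).
A real fundamental pair from Re and Im of e^((-1+2i)t)v: X_1 = e^(-t)(cos(2t)·(-2,-3) + sin(2t)·(1,2)), X_2 = e^(-t)(sin(2t)·(-2,-3) - cos(2t)·(1,2)).
General solution: C_1X_1 + C_2X_2.

p(t) = C_1e^(-t)sin(2t) - 2C_1e^(-t)cos(2t) - 2C_2e^(-t)sin(2t) - C_2e^(-t)cos(2t), q(t) = 2C_1e^(-t)sin(2t) - 3C_1e^(-t)cos(2t) - 3C_2e^(-t)sin(2t) - 2C_2e^(-t)cos(2t)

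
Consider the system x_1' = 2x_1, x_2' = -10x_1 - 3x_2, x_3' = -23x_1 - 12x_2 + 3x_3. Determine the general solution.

x_1(t) = K_1e^(2t), x_2(t) = -2K_1e^(2t) + K_3e^(-3t), x_3(t) = -K_1e^(2t) + K_2e^(3t) + 2K_3e^(-3t)

Coefficient matrix A = [[2, 0, 0], [-10, -3, 0], [-23, -12, 3]].
det(A - λI) = 0 gives eigenvalues λ = 2, 3, -3.
For λ=2: eigenvector (1,-2,-1).
For λ=3: eigenvector (0,0,1).
For λ=-3: eigenvector (0,1,2).
General solution: K_1e^(2t)(1,-2,-1) + K_2e^(3t)(0,0,1) + K_3e^(-3t)(0,1,2).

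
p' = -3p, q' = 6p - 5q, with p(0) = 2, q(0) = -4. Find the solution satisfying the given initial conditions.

p(t) = 2e^(-3t), q(t) = 6e^(-3t) - 10e^(-5t)

Coefficient matrix A = [[-3, 0], [6, -5]].
Characteristic polynomial det(A - λI) = λ^2 + 8λ + 15 = 0.
Eigenvalues λ = -3, -5.
For λ=-3: (A-λI) row 2 is [6, -2], so an eigenvector is (1, 3).
For λ=-5: (A-λI) row 1 is [2, 0], so an eigenvector is (0, -1).
General solution: K_1e^(-3t)(1,3) + K_2e^(-5t)(0,-1).
Applying p(0)=2, q(0)=-4 gives K_1=2, K_2=10.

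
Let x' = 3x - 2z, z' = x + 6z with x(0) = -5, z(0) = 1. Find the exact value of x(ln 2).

-32

A = [[3,-2],[1,6]]; eigenvalues λ = 4, 5.
Eigenvectors: (2,-1) for λ=4, (1,-1) for λ=5.
From the initial condition, c_1 = -4, c_2 = 3.
x(ln 2) = (-4)(2^4)(2) + (3)(2^5)(1) = -32.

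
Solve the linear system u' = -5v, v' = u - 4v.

u(t) = K_1e^(-2t)sin(t) - 2K_1e^(-2t)cos(t) - 2K_2e^(-2t)sin(t) - K_2e^(-2t)cos(t), v(t) = -K_1e^(-2t)cos(t) - K_2e^(-2t)sin(t)

Coefficient matrix A = [[0, -5], [1, -4]].
Characteristic polynomial det(A - λI) = λ^2 + 4λ + 5 = 0.
Eigenvalues λ = -2 ± i (complex conjugate pair).
For λ=-2+i: an eigenvector is (-2,-1) - i(1,0) = (-2 - i, -1).
A real fundamental pair from Re and Im of e^((-2+i)t)v: X_1 = e^(-2t)(cos(t)·(-2,-1) + sin(t)·(1,0)), X_2 = e^(-2t)(sin(t)·(-2,-1) - cos(t)·(1,0)).
General solution: K_1X_1 + K_2X_2.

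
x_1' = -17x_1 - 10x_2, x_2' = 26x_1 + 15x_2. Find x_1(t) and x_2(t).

Coefficient matrix A = [[-17, -10], [26, 15]].
Characteristic polynomial det(A - λI) = λ^2 + 2λ + 5 = 0.
Eigenvalues λ = -1 ± 2i (complex conjugate pair).
For λ=-1+2i: an eigenvector is (-1,2) - i(-2,3) = (-1 + 2i, 2 - 3i).
A real fundamental pair from Re and Im of e^((-1+2i)t)v: X_1 = e^(-t)(cos(2t)·(-1,2) + sin(2t)·(-2,3)), X_2 = e^(-t)(sin(2t)·(-1,2) - cos(2t)·(-2,3)).
General solution: K_1X_1 + K_2X_2.

x_1(t) = -2K_1e^(-t)sin(2t) - K_1e^(-t)cos(2t) - K_2e^(-t)sin(2t) + 2K_2e^(-t)cos(2t), x_2(t) = 3K_1e^(-t)sin(2t) + 2K_1e^(-t)cos(2t) + 2K_2e^(-t)sin(2t) - 3K_2e^(-t)cos(2t)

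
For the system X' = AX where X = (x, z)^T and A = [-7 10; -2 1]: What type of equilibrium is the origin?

stable spiral

A = [[-7,10],[-2,1]]; det(A-λI) = λ^2 + 6λ + 13.
λ = -3 ± 2i: negative real part.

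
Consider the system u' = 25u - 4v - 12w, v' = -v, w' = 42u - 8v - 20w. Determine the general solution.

Coefficient matrix A = [[25, -4, -12], [0, -1, 0], [42, -8, -20]].
det(A - λI) = 0 gives eigenvalues λ = 1, -1, 4.
For λ=1: eigenvector (1,0,2).
For λ=-1: eigenvector (2,1,4).
For λ=4: eigenvector (-4,0,-7).
General solution: C_1e^(t)(1,0,2) + C_2e^(-t)(2,1,4) + C_3e^(4t)(-4,0,-7).

u(t) = C_1e^(t) + 2C_2e^(-t) - 4C_3e^(4t), v(t) = C_2e^(-t), w(t) = 2C_1e^(t) + 4C_2e^(-t) - 7C_3e^(4t)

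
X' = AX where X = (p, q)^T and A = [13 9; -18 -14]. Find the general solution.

Coefficient matrix A = [[13, 9], [-18, -14]].
Characteristic polynomial det(A - λI) = λ^2 + λ - 20 = 0.
Eigenvalues λ = 4, -5.
For λ=4: (A-λI) row 1 is [9, 9], so an eigenvector is (-1, 1).
For λ=-5: (A-λI) row 1 is [18, 9], so an eigenvector is (1, -2).
General solution: K_1e^(4t)(-1,1) + K_2e^(-5t)(1,-2).

p(t) = -K_1e^(4t) + K_2e^(-5t), q(t) = K_1e^(4t) - 2K_2e^(-5t)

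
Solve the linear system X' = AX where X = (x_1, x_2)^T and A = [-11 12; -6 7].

Coefficient matrix A = [[-11, 12], [-6, 7]].
Characteristic polynomial det(A - λI) = λ^2 + 4λ - 5 = 0.
Eigenvalues λ = 1, -5.
For λ=1: (A-λI) row 1 is [-12, 12], so an eigenvector is (1, 1).
For λ=-5: (A-λI) row 1 is [-6, 12], so an eigenvector is (2, 1).
General solution: C_1e^(t)(1,1) + C_2e^(-5t)(2,1).

x_1(t) = C_1e^(t) + 2C_2e^(-5t), x_2(t) = C_1e^(t) + C_2e^(-5t)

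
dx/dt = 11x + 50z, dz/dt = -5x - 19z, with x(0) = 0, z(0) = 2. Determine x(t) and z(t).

x(t) = 20e^(-4t)sin(5t), z(t) = -6e^(-4t)sin(5t) + 2e^(-4t)cos(5t)

Coefficient matrix A = [[11, 50], [-5, -19]].
Characteristic polynomial det(A - λI) = λ^2 + 8λ + 41 = 0.
Eigenvalues λ = -4 ± 5i (complex conjugate pair).
For λ=-4+5i: an eigenvector is (-3,1) - i(1,0) = (-3 - i, 1).
A real fundamental pair from Re and Im of e^((-4+5i)t)v: X_1 = e^(-4t)(cos(5t)·(-3,1) + sin(5t)·(1,0)), X_2 = e^(-4t)(sin(5t)·(-3,1) - cos(5t)·(1,0)).
General solution: C_1X_1 + C_2X_2.
Applying x(0)=0, z(0)=2 gives C_1=2, C_2=-6.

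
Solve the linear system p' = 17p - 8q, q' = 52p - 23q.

Coefficient matrix A = [[17, -8], [52, -23]].
Characteristic polynomial det(A - λI) = λ^2 + 6λ + 25 = 0.
Eigenvalues λ = -3 ± 4i (complex conjugate pair).
For λ=-3+4i: an eigenvector is (1,2) - i(1,3) = (1 - i, 2 - 3i).
A real fundamental pair from Re and Im of e^((-3+4i)t)v: X_1 = e^(-3t)(cos(4t)·(1,2) + sin(4t)·(1,3)), X_2 = e^(-3t)(sin(4t)·(1,2) - cos(4t)·(1,3)).
General solution: K_1X_1 + K_2X_2.

p(t) = K_1e^(-3t)sin(4t) + K_1e^(-3t)cos(4t) + K_2e^(-3t)sin(4t) - K_2e^(-3t)cos(4t), q(t) = 3K_1e^(-3t)sin(4t) + 2K_1e^(-3t)cos(4t) + 2K_2e^(-3t)sin(4t) - 3K_2e^(-3t)cos(4t)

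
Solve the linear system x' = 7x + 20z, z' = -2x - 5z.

Coefficient matrix A = [[7, 20], [-2, -5]].
Characteristic polynomial det(A - λI) = λ^2 - 2λ + 5 = 0.
Eigenvalues λ = 1 ± 2i (complex conjugate pair).
For λ=1+2i: an eigenvector is (-3,1) - i(1,0) = (-3 - i, 1).
A real fundamental pair from Re and Im of e^((1+2i)t)v: X_1 = e^(t)(cos(2t)·(-3,1) + sin(2t)·(1,0)), X_2 = e^(t)(sin(2t)·(-3,1) - cos(2t)·(1,0)).
General solution: c_1X_1 + c_2X_2.

x(t) = c_1e^(t)sin(2t) - 3c_1e^(t)cos(2t) - 3c_2e^(t)sin(2t) - c_2e^(t)cos(2t), z(t) = c_1e^(t)cos(2t) + c_2e^(t)sin(2t)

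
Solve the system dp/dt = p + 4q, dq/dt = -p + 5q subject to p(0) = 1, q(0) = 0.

p(t) = -2te^(3t) + e^(3t), q(t) = -te^(3t)

Coefficient matrix A = [[1, 4], [-1, 5]].
Characteristic polynomial det(A - λI) = λ^2 - 6λ + 9 = 0.
Single eigenvalue λ = 3 with algebraic multiplicity 2.
Eigenvector v = (-2,-1); generalized eigenvector w with (A-λI)w=v is (-1,-1).
General solution: e^(3t)[C_1·v + C_2·(t·v + w)].
Applying p(0)=1, q(0)=0 gives C_1=-1, C_2=1.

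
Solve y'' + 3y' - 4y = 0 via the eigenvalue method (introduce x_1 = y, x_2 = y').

Let x_1 = y, x_2 = y'. Then x_1' = x_2 and x_2' = 4x_1 - 3x_2.
A = [[0,1],[4,-3]]; det(A-λI) = λ^2 + 3λ - 4.
Eigenvalues λ = 1, -4 with eigenvectors (1,1), (1,-4).

y(t) = K_1e^(t) + K_2e^(-4t)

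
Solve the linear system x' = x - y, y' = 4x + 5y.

Coefficient matrix A = [[1, -1], [4, 5]].
Characteristic polynomial det(A - λI) = λ^2 - 6λ + 9 = 0.
Single eigenvalue λ = 3 with algebraic multiplicity 2.
Eigenvector v = (1,-2); generalized eigenvector w with (A-λI)w=v is (-1,1).
General solution: e^(3t)[K_1·v + K_2·(t·v + w)].

x(t) = K_1e^(3t) + K_2te^(3t) - K_2e^(3t), y(t) = -2K_1e^(3t) - 2K_2te^(3t) + K_2e^(3t)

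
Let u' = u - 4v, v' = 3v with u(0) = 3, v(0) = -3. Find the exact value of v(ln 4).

A = [[1,-4],[0,3]]; eigenvalues λ = 1, 3.
Eigenvectors: (1,0) for λ=1, (-2,1) for λ=3.
From the initial condition, c_1 = -3, c_2 = -3.
v(ln 4) = (-3)(4^1)(0) + (-3)(4^3)(1) = -192.

-192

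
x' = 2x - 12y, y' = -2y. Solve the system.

x(t) = K_1e^(2t) - 3K_2e^(-2t), y(t) = -K_2e^(-2t)

Coefficient matrix A = [[2, -12], [0, -2]].
Characteristic polynomial det(A - λI) = λ^2 - 4 = 0.
Eigenvalues λ = 2, -2.
For λ=2: (A-λI) row 1 is [0, -12], so an eigenvector is (1, 0).
For λ=-2: (A-λI) row 1 is [4, -12], so an eigenvector is (-3, -1).
General solution: K_1e^(2t)(1,0) + K_2e^(-2t)(-3,-1).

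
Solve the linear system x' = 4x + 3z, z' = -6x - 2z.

Coefficient matrix A = [[4, 3], [-6, -2]].
Characteristic polynomial det(A - λI) = λ^2 - 2λ + 10 = 0.
Eigenvalues λ = 1 ± 3i (complex conjugate pair).
For λ=1+3i: an eigenvector is (0,1) - i(1,-1) = (0 - i, 1 + i).
A real fundamental pair from Re and Im of e^((1+3i)t)v: X_1 = e^(t)(cos(3t)·(0,1) + sin(3t)·(1,-1)), X_2 = e^(t)(sin(3t)·(0,1) - cos(3t)·(1,-1)).
General solution: C_1X_1 + C_2X_2.

x(t) = C_1e^(t)sin(3t) - C_2e^(t)cos(3t), z(t) = -C_1e^(t)sin(3t) + C_1e^(t)cos(3t) + C_2e^(t)sin(3t) + C_2e^(t)cos(3t)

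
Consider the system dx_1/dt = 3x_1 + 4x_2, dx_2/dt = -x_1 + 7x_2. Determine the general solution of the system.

Coefficient matrix A = [[3, 4], [-1, 7]].
Characteristic polynomial det(A - λI) = λ^2 - 10λ + 25 = 0.
Single eigenvalue λ = 5 with algebraic multiplicity 2.
Eigenvector v = (-2,-1); generalized eigenvector w with (A-λI)w=v is (3,1).
General solution: e^(5t)[K_1·v + K_2·(t·v + w)].

x_1(t) = -2K_1e^(5t) - 2K_2te^(5t) + 3K_2e^(5t), x_2(t) = -K_1e^(5t) - K_2te^(5t) + K_2e^(5t)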